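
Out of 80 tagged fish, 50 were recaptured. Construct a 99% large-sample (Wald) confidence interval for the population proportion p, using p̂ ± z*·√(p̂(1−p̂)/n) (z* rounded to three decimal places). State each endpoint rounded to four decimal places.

p̂ = 50/80 = 0.62500.
SE(p̂) = √(0.62500·0.37500/80) = 0.054127.
The 99% critical value is z* = 2.576.
Margin = 2.576·0.054127 = 0.13943.
Interval: 0.62500 ± 0.13943 → (0.4856, 0.7644).

(0.4856, 0.7644)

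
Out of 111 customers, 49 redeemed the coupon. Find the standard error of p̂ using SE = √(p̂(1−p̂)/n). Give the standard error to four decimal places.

Sample proportion p̂ = 49/111 = 0.44144.
p̂(1−p̂) = 0.246571.
SE = √(0.246571/111) = √0.002221360 = 0.0471.

SE = 0.0471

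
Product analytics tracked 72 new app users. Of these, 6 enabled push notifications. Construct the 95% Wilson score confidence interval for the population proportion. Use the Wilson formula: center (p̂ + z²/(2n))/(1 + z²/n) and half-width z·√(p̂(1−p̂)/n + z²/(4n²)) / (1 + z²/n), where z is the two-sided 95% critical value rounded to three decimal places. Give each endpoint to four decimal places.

(0.0388, 0.1701)

p̂ = 6/72 = 0.08333; z = 1.960, so z² = 3.841600.
Denominator 1 + z²/n = 1 + 3.841600/72 = 1.053356.
Adjusted center: (0.08333 + z²/(2n))/1.053356 = 0.10444.
Radicand: p̂(1−p̂)/n + z²/(4n²) = 0.001060957 + 0.000185262 = 0.001246219.
Half-width = z·√(radicand)/denom = 1.960·0.035302/1.053356 = 0.06569.
So the interval runs from 0.0388 to 0.1701.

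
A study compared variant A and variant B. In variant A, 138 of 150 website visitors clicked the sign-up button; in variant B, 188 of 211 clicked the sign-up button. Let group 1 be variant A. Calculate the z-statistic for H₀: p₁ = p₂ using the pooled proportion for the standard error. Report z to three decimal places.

z = 0.918

Sample proportions: p̂₁ = 138/150 = 0.92000 and p̂₂ = 188/211 = 0.89100.
Pooling: p̂ = 326/361 = 0.90305.
Pooled SE = √[0.0875530·0.01140600] ≈ 0.031601.
z = (p̂₁ − p̂₂)/SE = (0.92000 − 0.89100)/0.031601 = 0.02900/0.031601 = 0.918.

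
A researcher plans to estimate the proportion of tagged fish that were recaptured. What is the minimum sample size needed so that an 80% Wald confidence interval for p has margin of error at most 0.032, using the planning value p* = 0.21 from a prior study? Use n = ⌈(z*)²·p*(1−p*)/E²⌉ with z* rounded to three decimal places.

The 80% critical value is z* = 1.282.
p*(1−p*) = 0.21·0.79 = 0.1659.
Required n before rounding: 1.643524 × 0.1659 / 0.032² = 266.270.
Rounding up, n = 267.

n = 267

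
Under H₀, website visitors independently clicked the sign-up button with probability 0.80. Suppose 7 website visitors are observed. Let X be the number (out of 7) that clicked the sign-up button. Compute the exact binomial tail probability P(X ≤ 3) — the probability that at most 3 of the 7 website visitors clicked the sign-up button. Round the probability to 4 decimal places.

P = 0.0333

X is binomial with n = 7 and p = 0.80.
P(X ≤ 3) = C(7,0)·0.80^0·0.20^7 + C(7,1)·0.80^1·0.20^6 + C(7,2)·0.80^2·0.20^5 + C(7,3)·0.80^3·0.20^4.
= 0.000013 + 0.000358 + 0.004301 + 0.028672 = 0.0333.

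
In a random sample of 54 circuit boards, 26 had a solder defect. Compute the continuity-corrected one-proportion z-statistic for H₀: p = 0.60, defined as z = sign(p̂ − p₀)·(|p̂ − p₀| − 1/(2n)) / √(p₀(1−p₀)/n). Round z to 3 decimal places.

With x = 26 successes in n = 54, p̂ = 0.48148. p̂ − p₀ = -0.118519.
Continuity correction 1/(2n) = 1/108 = 0.009259.
Corrected numerator: |-0.118519| − 0.009259 = 0.109260.
Null standard error: √(0.60·0.40/54) = √0.004444444 = 0.066667.
z = (−)0.109260/0.066667 = -1.639.

z = -1.639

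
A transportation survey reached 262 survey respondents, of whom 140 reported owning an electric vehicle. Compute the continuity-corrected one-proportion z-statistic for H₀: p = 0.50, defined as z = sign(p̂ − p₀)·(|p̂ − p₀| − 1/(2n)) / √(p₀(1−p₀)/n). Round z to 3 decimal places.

z = 1.050

With x = 140 successes in n = 262, p̂ = 0.53435. p̂ − p₀ = 0.034351.
1/(2n) = 0.001908.
Corrected numerator: |0.034351| − 0.001908 = 0.032443.
Null standard error: √(0.50·0.50/262) = √0.000954198 = 0.030890.
z = (+)0.032443/0.030890 = 1.050.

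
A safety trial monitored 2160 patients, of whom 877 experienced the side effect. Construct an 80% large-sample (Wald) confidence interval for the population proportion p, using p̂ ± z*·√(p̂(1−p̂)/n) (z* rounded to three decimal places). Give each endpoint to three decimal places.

p̂ = 877/2160 = 0.40602.
SE(p̂) = √(0.40602·0.59398/2160) = 0.010567.
For 80% confidence, z* = 1.282.
Margin = 1.282·0.010567 = 0.01355.
So the interval runs from 0.392 to 0.420.

(0.392, 0.420)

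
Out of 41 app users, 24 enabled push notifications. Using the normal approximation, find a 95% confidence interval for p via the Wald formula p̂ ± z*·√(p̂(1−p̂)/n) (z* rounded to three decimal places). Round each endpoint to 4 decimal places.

(0.4346, 0.7362)

Sample proportion p̂ = 24/41 = 0.58537.
Standard error of p̂: √(0.242713/41) = √0.005919821 = 0.076940.
The 95% critical value is z* = 1.960.
Margin = 1.960·0.076940 = 0.15080.
Interval: 0.58537 ± 0.15080 → (0.4346, 0.7362).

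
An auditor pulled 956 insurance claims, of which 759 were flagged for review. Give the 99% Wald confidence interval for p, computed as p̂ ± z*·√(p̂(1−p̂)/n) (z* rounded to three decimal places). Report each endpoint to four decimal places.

p̂ = 759/956 = 0.79393.
Standard error of p̂: √(0.163603/956) = √0.000171133 = 0.013082.
The 99% critical value is z* = 2.576.
Margin = 2.576·0.013082 = 0.03370.
Interval: 0.79393 ± 0.03370 → (0.7602, 0.8276).

(0.7602, 0.8276)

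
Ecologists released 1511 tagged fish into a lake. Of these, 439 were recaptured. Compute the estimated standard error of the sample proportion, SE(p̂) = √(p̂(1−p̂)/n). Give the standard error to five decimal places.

SE = 0.01168

Sample proportion p̂ = 439/1511 = 0.29054.
p̂(1−p̂) = 0.206127.
SE = √(0.206127/1511) = 0.01168.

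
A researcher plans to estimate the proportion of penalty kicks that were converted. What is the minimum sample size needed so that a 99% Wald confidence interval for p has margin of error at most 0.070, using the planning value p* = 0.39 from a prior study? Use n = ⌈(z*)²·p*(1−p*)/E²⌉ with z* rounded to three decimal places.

n = 323

z* = 2.576 at the 99% level.
p*(1−p*) = 0.39·0.61 = 0.2379.
(z*)²·p*(1−p*)/E² = 6.635776·0.2379/0.004900 = 322.174.
⌈322.174⌉ = 323.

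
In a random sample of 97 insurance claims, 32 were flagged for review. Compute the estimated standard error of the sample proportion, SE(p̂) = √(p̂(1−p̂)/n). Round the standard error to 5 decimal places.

SE = 0.04774

The sample proportion is 32/97 = 0.32990.
p̂(1−p̂) = 0.221066.
SE = √(0.221066/97) = 0.04774.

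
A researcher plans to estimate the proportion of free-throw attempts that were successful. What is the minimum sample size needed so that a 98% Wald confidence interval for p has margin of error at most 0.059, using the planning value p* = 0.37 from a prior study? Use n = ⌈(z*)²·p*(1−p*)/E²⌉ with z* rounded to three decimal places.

n = 363

For 98% confidence, z* = 2.326.
p*(1−p*) = 0.2331.
(z*)²·p*(1−p*)/E² = 5.410276·0.2331/0.003481 = 362.291.
⌈362.291⌉ = 363.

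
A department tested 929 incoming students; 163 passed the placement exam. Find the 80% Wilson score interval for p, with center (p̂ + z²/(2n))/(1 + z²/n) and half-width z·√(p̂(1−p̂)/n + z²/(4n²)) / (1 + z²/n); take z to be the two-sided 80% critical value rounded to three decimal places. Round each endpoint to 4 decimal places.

(0.1600, 0.1920)

p̂ = 163/929 = 0.17546; z = 1.282, so z² = 1.643524.
1 + z²/n = 1.001769.
Adjusted center: (0.17546 + z²/(2n))/1.001769 = 0.17603.
Radicand: p̂(1−p̂)/n + z²/(4n²) = 0.000155729 + 0.000000476 = 0.000156205.
Half-width = z·√(radicand)/denom = 1.282·0.012498/1.001769 = 0.01599.
So the interval runs from 0.1600 to 0.1920.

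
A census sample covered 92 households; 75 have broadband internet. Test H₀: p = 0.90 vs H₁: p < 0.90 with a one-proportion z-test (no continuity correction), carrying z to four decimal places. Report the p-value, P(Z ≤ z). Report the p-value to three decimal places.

p̂ = 75/92 = 0.81522.
Null standard error: √(0.90·0.10/92) = √0.000978261 = 0.031277.
z = (p̂ − p₀)/SE = (75/92 − 0.90)/0.031277 ≈ -2.7107.
p-value = P(Z ≤ z) with z = -2.7107 → 0.003.

p-value = 0.003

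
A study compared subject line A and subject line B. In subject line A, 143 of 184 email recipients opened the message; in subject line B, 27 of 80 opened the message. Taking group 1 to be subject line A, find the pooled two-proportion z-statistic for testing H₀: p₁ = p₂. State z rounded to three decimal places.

z = 6.856

Sample proportions: p̂₁ = 143/184 = 0.77717 and p̂₂ = 27/80 = 0.33750.
Pooled p̂ = (143+27)/(184+80) = 170/264 = 0.64394.
Pooled SE = √[0.2292815·0.01793478] ≈ 0.064126.
z = 0.43967/0.064126 = 6.856.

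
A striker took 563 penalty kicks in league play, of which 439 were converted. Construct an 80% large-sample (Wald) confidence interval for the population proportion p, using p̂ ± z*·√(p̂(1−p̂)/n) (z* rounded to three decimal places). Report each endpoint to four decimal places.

(0.7574, 0.8021)

p̂ = 439/563 = 0.77975.
SE = √(p̂(1−p̂)/n) = √(0.171739/563) = 0.017465.
For 80% confidence, z* = 1.282.
Margin = 1.282·0.017465 = 0.02239.
So the interval runs from 0.7574 to 0.8021.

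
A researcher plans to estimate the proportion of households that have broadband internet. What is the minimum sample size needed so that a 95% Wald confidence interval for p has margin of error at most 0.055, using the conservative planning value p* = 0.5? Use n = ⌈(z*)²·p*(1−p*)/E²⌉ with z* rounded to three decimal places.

For 95% confidence, z* = 1.960.
p*(1−p*) = 0.2500.
(z*)²·p*(1−p*)/E² = 3.841600·0.2500/0.003025 = 317.488.
⌈317.488⌉ = 318.

n = 318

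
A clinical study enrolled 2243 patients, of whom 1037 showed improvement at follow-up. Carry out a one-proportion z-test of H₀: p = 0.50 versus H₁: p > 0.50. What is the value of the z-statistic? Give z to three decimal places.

z = -3.568

With x = 1037 successes in n = 2243, p̂ = 0.46233.
Under H₀, SE = √(p₀(1−p₀)/n) = √(0.50·0.50/2243) = √0.000111458 = 0.010557.
z = (0.46233 − 0.50)/0.010557 = -0.03767/0.010557 = -3.568.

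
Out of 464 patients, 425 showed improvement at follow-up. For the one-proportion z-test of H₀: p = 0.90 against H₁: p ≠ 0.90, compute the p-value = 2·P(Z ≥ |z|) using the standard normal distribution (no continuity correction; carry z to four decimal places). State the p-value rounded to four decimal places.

p̂ = 425/464 = 0.91595.
Under H₀, SE = √(p₀(1−p₀)/n) = √(0.90·0.10/464) = √0.000193966 = 0.013927.
z = (p̂ − p₀)/SE = (425/464 − 0.90)/0.013927 ≈ 1.1451.
p-value = 2·P(Z ≥ |z|) with z = 1.1451 → 0.2522.

p-value = 0.2522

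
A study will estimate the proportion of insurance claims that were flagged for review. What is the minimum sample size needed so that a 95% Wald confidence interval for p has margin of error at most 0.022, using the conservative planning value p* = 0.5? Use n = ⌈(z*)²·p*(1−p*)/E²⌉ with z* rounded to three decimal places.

n = 1985

For 95% confidence, z* = 1.960.
p*(1−p*) = 0.2500.
(z*)²·p*(1−p*)/E² = 3.841600·0.2500/0.000484 = 1984.298.
Rounding up, n = 1985.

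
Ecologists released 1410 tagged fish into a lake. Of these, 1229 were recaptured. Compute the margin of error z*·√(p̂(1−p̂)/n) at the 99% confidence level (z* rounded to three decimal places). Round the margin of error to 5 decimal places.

ME = 0.02295

With x = 1229 successes in n = 1410, p̂ = 0.87163.
SE = √(p̂(1−p̂)/n) = √(0.111890/1410) = 0.008908.
z* = 2.576 at the 99% level.
So ME = 0.02295.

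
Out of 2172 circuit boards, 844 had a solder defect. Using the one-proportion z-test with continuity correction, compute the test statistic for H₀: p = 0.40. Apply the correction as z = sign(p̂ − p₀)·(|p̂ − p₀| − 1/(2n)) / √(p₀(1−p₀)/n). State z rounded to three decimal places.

z = -1.064

p̂ = 844/2172 = 0.38858. p̂ − p₀ = -0.011418.
1/(2n) = 0.000230.
Corrected numerator: |-0.011418| − 0.000230 = 0.011188.
Under H₀, SE = √(p₀(1−p₀)/n) = √(0.40·0.60/2172) = √0.000110497 = 0.010512.
z = (−)0.011188/0.010512 = -1.064.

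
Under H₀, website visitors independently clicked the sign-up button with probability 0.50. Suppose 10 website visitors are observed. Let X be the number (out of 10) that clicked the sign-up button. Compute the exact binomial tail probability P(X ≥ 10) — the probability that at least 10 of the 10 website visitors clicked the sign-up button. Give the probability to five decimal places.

X is binomial with n = 10 and p = 0.50.
P(X ≥ 10) = C(10,10)·0.50^10·0.50^0.
= 0.000977 = 0.00098.

P = 0.00098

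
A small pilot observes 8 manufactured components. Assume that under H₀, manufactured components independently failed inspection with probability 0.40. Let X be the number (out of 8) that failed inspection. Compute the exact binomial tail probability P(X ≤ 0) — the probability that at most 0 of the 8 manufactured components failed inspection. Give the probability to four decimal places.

X is binomial with n = 8 and p = 0.40.
P(X ≤ 0) = C(8,0)·0.40^0·0.60^8.
= 0.016796 = 0.0168.

P = 0.0168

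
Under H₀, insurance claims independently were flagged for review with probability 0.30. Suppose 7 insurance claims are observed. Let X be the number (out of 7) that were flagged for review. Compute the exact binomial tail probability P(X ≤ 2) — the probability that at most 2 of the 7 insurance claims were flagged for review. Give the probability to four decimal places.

P = 0.6471

X ~ Binomial(n=7, p=0.30).
P(X ≤ 2) = C(7,0)·0.30^0·0.70^7 + C(7,1)·0.30^1·0.70^6 + C(7,2)·0.30^2·0.70^5.
= 0.082354 + 0.247063 + 0.317652 = 0.6471.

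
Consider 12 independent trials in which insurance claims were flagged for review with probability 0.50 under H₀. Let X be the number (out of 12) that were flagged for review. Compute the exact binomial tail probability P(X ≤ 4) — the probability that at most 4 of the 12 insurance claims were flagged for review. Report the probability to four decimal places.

X is binomial with n = 12 and p = 0.50.
P(X ≤ 4) = Σ_{j=0}^{4} C(12,j)·0.50^j·0.50^{12−j}.
= 0.000244 + 0.002930 + 0.016113 + 0.053711 + 0.120850 = 0.1938.

P = 0.1938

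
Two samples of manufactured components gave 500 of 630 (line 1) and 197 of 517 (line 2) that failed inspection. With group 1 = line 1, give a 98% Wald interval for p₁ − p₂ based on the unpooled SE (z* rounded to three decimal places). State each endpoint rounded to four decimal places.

p̂₁ = 0.79365, p̂₂ = 0.38104, so the observed difference is 0.41261.
SE = √(0.000259951 + 0.000456189) = √0.000716140 = 0.026761.
The 98% critical value is z* = 2.326. Margin of error = 0.06225.
So the interval runs from 0.3504 to 0.4749.

(0.3504, 0.4749)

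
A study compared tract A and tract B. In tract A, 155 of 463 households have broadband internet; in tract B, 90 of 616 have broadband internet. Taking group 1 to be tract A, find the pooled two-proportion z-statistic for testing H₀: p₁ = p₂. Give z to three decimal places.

Sample proportions: p̂₁ = 155/463 = 0.33477 and p̂₂ = 90/616 = 0.14610.
Pooled p̂ = (155+90)/(463+616) = 245/1079 = 0.22706.
SE = √[p̂(1−p̂)(1/n₁+1/n₂)] = √[0.22706·0.77294·(1/463+1/616)] ≈ 0.025768.
z = 0.18867/0.025768 = 7.322.

z = 7.322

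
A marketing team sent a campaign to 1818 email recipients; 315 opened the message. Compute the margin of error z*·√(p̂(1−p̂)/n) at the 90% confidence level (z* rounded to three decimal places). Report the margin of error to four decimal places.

Sample proportion p̂ = 315/1818 = 0.17327.
Standard error of p̂: √(0.143246/1818) = √0.000078793 = 0.008877.
For 90% confidence, z* = 1.645.
Margin of error = z*·SE = 1.645 × 0.008877 = 0.0146.

ME = 0.0146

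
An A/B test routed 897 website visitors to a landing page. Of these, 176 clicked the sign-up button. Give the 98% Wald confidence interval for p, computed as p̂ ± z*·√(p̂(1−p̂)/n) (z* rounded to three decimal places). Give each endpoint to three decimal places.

Sample proportion p̂ = 176/897 = 0.19621.
Standard error of p̂: √(0.157711/897) = √0.000175821 = 0.013260.
The 98% critical value is z* = 2.326.
Margin of error: 2.326 × 0.013260 = 0.03084.
So the interval runs from 0.165 to 0.227.

(0.165, 0.227)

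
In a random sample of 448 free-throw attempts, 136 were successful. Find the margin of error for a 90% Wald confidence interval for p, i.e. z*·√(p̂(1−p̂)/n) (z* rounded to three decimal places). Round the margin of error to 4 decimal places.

p̂ = 136/448 = 0.30357.
SE(p̂) = √(0.30357·0.69643/448) = 0.021723.
z* = 1.645 at the 90% level.
Margin of error = z*·SE = 1.645 × 0.021723 = 0.0357.

ME = 0.0357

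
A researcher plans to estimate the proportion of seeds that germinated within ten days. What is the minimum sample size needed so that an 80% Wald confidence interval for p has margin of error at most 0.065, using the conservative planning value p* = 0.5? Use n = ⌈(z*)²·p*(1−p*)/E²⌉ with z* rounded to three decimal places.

n = 98

For 80% confidence, z* = 1.282.
p*(1−p*) = 0.2500.
(z*)²·p*(1−p*)/E² = 1.643524·0.2500/0.004225 = 97.250.
⌈97.250⌉ = 98.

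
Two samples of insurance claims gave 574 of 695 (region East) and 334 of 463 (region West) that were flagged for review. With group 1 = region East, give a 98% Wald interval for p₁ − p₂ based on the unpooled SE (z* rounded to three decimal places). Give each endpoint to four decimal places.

(0.0456, 0.1634)

p̂₁ = 574/695 = 0.82590, p̂₂ = 334/463 = 0.72138; p̂₁ − p̂₂ = 0.10452.
Unpooled SE = √(p̂₁(1−p̂₁)/n₁ + p̂₂(1−p̂₂)/n₂) = √(0.000206892 + 0.000434103) = 0.025318.
z* = 2.326 at the 98% level. Margin = 2.326·0.025318 = 0.05889.
Interval: 0.10452 ± 0.05889 → (0.0456, 0.1634).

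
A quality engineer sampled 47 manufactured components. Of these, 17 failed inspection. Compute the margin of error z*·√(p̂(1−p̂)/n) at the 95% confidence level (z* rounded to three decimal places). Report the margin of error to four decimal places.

p̂ = 17/47 = 0.36170.
SE = √(p̂(1−p̂)/n) = √(0.230874/47) = 0.070087.
The 95% critical value is z* = 1.960.
So ME = 0.1374.

ME = 0.1374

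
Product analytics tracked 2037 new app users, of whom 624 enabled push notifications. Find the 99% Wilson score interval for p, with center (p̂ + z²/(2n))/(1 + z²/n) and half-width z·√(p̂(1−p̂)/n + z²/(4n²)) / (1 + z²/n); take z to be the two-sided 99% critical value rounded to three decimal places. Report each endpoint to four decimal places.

(0.2807, 0.3332)

Here p̂ = 624/2037 = 0.30633 and z = 2.576 (z² = 6.635776).
1 + z²/n = 1.003258.
Adjusted center: (0.30633 + z²/(2n))/1.003258 = 0.30696.
Radicand: p̂(1−p̂)/n + z²/(4n²) = 0.000104317 + 0.000000400 = 0.000104717.
Half-width = z·√(radicand)/denom = 2.576·0.010233/1.003258 = 0.02627.
So the interval runs from 0.2807 to 0.3332.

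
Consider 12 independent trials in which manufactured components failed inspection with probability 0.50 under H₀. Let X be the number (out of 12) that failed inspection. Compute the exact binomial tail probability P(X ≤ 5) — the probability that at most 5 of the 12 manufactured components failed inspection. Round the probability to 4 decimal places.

P = 0.3872

X is binomial with n = 12 and p = 0.50.
P(X ≤ 5) = Σ_{j=0}^{5} C(12,j)·0.50^j·0.50^{12−j}.
= 0.000244 + 0.002930 + 0.016113 + 0.053711 + 0.120850 + 0.193359 = 0.3872.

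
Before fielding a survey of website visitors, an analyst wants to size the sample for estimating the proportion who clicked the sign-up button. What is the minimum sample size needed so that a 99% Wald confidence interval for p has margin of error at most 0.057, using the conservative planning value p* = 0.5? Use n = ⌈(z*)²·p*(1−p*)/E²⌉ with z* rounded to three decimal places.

For 99% confidence, z* = 2.576.
p*(1−p*) = 0.50·0.50 = 0.2500.
Required n before rounding: 6.635776 × 0.2500 / 0.057² = 510.601.
⌈510.601⌉ = 511.

n = 511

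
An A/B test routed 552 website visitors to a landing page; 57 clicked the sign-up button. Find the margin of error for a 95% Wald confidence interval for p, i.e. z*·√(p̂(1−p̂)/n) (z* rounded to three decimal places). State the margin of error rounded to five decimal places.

With x = 57 successes in n = 552, p̂ = 0.10326.
SE = √(p̂(1−p̂)/n) = √(0.092598/552) = 0.012952.
z* = 1.960 at the 95% level.
ME = 1.960·0.012952 = 0.02539.

ME = 0.02539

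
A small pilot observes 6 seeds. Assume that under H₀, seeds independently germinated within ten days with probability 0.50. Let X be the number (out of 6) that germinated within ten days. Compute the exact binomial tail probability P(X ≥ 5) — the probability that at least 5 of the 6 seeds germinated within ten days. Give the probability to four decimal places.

X is binomial with n = 6 and p = 0.50.
P(X ≥ 5) = C(6,5)·0.50^5·0.50^1 + C(6,6)·0.50^6·0.50^0.
= 0.093750 + 0.015625 = 0.1094.

P = 0.1094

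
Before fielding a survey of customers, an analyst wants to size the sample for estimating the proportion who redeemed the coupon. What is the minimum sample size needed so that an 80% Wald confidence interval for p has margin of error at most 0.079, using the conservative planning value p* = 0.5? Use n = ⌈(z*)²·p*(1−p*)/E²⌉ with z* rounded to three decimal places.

The 80% critical value is z* = 1.282.
p*(1−p*) = 0.50·0.50 = 0.2500.
Required n before rounding: 1.643524 × 0.2500 / 0.079² = 65.836.
Rounding up, n = 66.

n = 66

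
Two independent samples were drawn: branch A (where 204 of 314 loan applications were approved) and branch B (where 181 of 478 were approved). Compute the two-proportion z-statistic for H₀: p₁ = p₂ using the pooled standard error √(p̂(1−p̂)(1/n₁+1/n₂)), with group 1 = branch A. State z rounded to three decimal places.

z = 7.465

Sample proportions: p̂₁ = 204/314 = 0.64968 and p̂₂ = 181/478 = 0.37866.
Pooled p̂ = (204+181)/(314+478) = 385/792 = 0.48611.
SE = √[p̂(1−p̂)(1/n₁+1/n₂)] = √[0.48611·0.51389·(1/314+1/478)] ≈ 0.036307.
z = (p̂₁ − p̂₂)/SE = (0.64968 − 0.37866)/0.036307 = 0.27102/0.036307 = 7.465.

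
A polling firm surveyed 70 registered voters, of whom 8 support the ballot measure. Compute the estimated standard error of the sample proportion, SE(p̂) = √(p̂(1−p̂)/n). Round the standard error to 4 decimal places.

SE = 0.0380

With x = 8 successes in n = 70, p̂ = 0.11429.
p̂(1−p̂) = 0.101228.
Dividing by n and taking the root: √0.001446114 = 0.0380.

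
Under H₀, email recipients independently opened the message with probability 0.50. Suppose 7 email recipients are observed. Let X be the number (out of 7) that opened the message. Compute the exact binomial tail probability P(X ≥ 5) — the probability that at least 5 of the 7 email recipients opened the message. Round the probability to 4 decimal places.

P = 0.2266

X ~ Binomial(n=7, p=0.50).
P(X ≥ 5) = C(7,5)·0.50^5·0.50^2 + C(7,6)·0.50^6·0.50^1 + C(7,7)·0.50^7·0.50^0.
= 0.164062 + 0.054688 + 0.007812 = 0.2266.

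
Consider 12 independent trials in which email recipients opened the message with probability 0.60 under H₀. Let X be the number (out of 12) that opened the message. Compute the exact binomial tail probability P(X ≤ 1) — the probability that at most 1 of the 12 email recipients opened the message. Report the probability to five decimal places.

X is binomial with n = 12 and p = 0.60.
P(X ≤ 1) = C(12,0)·0.60^0·0.40^12 + C(12,1)·0.60^1·0.40^11.
= 0.000017 + 0.000302 = 0.00032.

P = 0.00032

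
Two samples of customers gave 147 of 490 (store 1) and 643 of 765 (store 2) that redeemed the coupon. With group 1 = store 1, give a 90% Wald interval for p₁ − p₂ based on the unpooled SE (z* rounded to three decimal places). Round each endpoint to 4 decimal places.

p̂₁ = 147/490 = 0.30000, p̂₂ = 643/765 = 0.84052; p̂₁ − p̂₂ = -0.54052.
SE = √(0.000428571 + 0.000175221) = √0.000603792 = 0.024572.
For 90% confidence, z* = 1.645. Margin = 1.645·0.024572 = 0.04042.
So the interval runs from -0.5809 to -0.5001.

(-0.5809, -0.5001)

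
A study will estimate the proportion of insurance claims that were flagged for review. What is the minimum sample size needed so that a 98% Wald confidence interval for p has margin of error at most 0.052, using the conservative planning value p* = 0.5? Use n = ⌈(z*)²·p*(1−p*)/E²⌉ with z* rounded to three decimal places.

n = 501

The 98% critical value is z* = 2.326.
p*(1−p*) = 0.50·0.50 = 0.2500.
Required n before rounding: 5.410276 × 0.2500 / 0.052² = 500.210.
Rounding up, n = 501.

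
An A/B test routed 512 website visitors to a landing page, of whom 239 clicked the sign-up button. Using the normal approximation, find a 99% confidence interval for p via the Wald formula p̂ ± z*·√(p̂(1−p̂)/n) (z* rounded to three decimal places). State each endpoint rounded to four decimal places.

With x = 239 successes in n = 512, p̂ = 0.46680.
SE = √(p̂(1−p̂)/n) = √(0.248898/512) = 0.022048.
z* = 2.576 at the 99% level.
Margin = 2.576·0.022048 = 0.05680.
Interval: 0.46680 ± 0.05680 → (0.4100, 0.5236).

(0.4100, 0.5236)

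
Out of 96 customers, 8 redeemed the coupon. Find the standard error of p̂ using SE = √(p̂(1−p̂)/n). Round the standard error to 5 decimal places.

p̂ = 8/96 = 0.08333.
p̂(1−p̂) = 0.08333·0.91667 = 0.076386.
SE = √(0.076386/96) = √0.000795687 = 0.02821.

SE = 0.02821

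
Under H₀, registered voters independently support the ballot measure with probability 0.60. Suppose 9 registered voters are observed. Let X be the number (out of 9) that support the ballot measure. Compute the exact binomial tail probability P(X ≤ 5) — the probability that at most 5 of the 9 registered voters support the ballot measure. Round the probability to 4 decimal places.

X ~ Binomial(n=9, p=0.60).
P(X ≤ 5) = Σ_{j=0}^{5} C(9,j)·0.60^j·0.40^{9−j}.
= 0.000262 + 0.003539 + 0.021234 + 0.074318 + 0.167215 + 0.250823 = 0.5174.

P = 0.5174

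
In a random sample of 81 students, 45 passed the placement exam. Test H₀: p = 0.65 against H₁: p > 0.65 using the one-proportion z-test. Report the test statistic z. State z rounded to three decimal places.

With x = 45 successes in n = 81, p̂ = 0.55556.
Under H₀, SE = √(p₀(1−p₀)/n) = √(0.65·0.35/81) = √0.002808642 = 0.052997.
z = (p̂ − p₀)/SE = (0.55556 − 0.65)/0.052997 = -1.782.

z = -1.782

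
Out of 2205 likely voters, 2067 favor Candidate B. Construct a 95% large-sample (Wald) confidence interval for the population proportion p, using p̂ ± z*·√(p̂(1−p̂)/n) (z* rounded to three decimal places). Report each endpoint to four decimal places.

(0.9273, 0.9475)

p̂ = 2067/2205 = 0.93741.
Standard error of p̂: √(0.058668/2205) = √0.000026607 = 0.005158.
For 95% confidence, z* = 1.960.
Margin = 1.960·0.005158 = 0.01011.
CI: 0.93741 ± 0.01011 = (0.9273, 0.9475).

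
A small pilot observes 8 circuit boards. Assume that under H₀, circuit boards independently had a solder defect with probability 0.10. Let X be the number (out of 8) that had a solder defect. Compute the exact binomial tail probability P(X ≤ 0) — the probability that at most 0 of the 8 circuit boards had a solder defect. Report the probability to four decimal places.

P = 0.4305

X ~ Binomial(n=8, p=0.10).
P(X ≤ 0) = C(8,0)·0.10^0·0.90^8.
= 0.430467 = 0.4305.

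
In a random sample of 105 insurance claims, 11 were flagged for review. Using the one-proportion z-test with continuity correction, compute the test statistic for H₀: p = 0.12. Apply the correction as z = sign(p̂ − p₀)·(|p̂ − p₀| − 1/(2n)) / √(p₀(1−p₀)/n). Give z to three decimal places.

z = -0.330

With x = 11 successes in n = 105, p̂ = 0.10476. p̂ − p₀ = -0.015238.
Continuity correction 1/(2n) = 1/210 = 0.004762.
Corrected numerator: |-0.015238| − 0.004762 = 0.010476.
Null standard error: √(0.12·0.88/105) = √0.001005714 = 0.031713.
z = (−)0.010476/0.031713 = -0.330.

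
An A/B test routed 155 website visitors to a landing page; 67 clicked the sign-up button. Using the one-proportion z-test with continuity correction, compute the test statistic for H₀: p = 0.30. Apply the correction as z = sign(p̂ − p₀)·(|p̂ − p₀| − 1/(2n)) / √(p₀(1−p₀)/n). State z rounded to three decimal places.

With x = 67 successes in n = 155, p̂ = 0.43226. p̂ − p₀ = 0.132258.
Continuity correction 1/(2n) = 1/310 = 0.003226.
Corrected numerator: |0.132258| − 0.003226 = 0.129032.
SE₀ = √(0.30·0.70/155) = 0.036808.
z = (+)0.129032/0.036808 = 3.506.

z = 3.506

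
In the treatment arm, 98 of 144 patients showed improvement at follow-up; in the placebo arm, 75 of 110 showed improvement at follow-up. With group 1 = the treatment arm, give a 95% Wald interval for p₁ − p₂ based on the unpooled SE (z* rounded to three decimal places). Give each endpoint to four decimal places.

(-0.1169, 0.1144)

p̂₁ = 0.68056, p̂₂ = 0.68182, so the observed difference is -0.00126.
SE = √(0.001509720 + 0.001972201) = √0.003481921 = 0.059008.
For 95% confidence, z* = 1.960. Margin of error = 0.11566.
CI: -0.00126 ± 0.11566 = (-0.1169, 0.1144).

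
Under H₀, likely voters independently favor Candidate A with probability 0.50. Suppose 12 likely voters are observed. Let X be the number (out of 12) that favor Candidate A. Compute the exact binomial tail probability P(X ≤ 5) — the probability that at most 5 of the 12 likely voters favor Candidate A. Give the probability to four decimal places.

P = 0.3872

X is binomial with n = 12 and p = 0.50.
P(X ≤ 5) = Σ_{j=0}^{5} C(12,j)·0.50^j·0.50^{12−j}.
= 0.000244 + 0.002930 + 0.016113 + 0.053711 + 0.120850 + 0.193359 = 0.3872.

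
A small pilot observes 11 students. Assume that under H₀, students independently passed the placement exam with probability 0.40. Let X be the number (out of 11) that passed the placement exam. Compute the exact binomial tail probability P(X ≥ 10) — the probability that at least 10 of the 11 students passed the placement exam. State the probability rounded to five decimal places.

P = 0.00073

X is binomial with n = 11 and p = 0.40.
P(X ≥ 10) = C(11,10)·0.40^10·0.60^1 + C(11,11)·0.40^11·0.60^0.
= 0.000692 + 0.000042 = 0.00073.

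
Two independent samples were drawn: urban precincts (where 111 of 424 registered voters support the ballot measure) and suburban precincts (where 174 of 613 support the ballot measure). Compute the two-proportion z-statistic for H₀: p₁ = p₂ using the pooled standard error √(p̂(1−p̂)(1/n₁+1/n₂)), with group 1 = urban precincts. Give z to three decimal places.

Sample proportions: p̂₁ = 111/424 = 0.26179 and p̂₂ = 174/613 = 0.28385.
Pooling: p̂ = 285/1037 = 0.27483.
SE = √[p̂(1−p̂)(1/n₁+1/n₂)] = √[0.27483·0.72517·(1/424+1/613)] ≈ 0.028199.
z = (p̂₁ − p̂₂)/SE = (0.26179 − 0.28385)/0.028199 = -0.02206/0.028199 = -0.782.

z = -0.782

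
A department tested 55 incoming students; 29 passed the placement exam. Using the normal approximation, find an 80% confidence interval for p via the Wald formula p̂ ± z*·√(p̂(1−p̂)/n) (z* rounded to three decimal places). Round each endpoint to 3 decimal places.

(0.441, 0.614)

Sample proportion p̂ = 29/55 = 0.52727.
SE = √(p̂(1−p̂)/n) = √(0.249256/55) = 0.067320.
The 80% critical value is z* = 1.282.
Margin of error: 1.282 × 0.067320 = 0.08630.
CI: 0.52727 ± 0.08630 = (0.441, 0.614).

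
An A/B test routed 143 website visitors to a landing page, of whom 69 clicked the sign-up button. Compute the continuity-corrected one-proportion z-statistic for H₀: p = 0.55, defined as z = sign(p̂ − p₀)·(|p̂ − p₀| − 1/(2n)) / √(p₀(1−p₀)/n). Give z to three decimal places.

z = -1.538

The sample proportion is 69/143 = 0.48252. p̂ − p₀ = -0.067483.
Continuity correction 1/(2n) = 1/286 = 0.003497.
Corrected numerator: |-0.067483| − 0.003497 = 0.063986.
Null standard error: √(0.55·0.45/143) = √0.001730769 = 0.041603.
z = (−)0.063986/0.041603 = -1.538.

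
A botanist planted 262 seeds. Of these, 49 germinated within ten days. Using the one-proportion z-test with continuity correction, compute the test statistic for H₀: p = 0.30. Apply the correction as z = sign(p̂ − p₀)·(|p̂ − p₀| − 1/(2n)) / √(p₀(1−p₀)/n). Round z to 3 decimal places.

The sample proportion is 49/262 = 0.18702. p̂ − p₀ = -0.112977.
1/(2n) = 0.001908.
Corrected numerator: |-0.112977| − 0.001908 = 0.111069.
Null standard error: √(0.30·0.70/262) = √0.000801527 = 0.028311.
z = −0.111069/0.028311 = -3.923.

z = -3.923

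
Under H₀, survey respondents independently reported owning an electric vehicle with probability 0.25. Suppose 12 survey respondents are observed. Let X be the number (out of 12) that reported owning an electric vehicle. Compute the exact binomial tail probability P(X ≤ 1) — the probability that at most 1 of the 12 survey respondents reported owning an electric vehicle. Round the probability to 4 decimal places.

X ~ Binomial(n=12, p=0.25).
P(X ≤ 1) = C(12,0)·0.25^0·0.75^12 + C(12,1)·0.25^1·0.75^11.
= 0.031676 + 0.126705 = 0.1584.

P = 0.1584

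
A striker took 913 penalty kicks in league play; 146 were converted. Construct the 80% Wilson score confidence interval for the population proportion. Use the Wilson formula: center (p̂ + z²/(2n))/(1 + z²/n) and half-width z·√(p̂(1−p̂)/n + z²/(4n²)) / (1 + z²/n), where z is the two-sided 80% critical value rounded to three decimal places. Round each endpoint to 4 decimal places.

Here p̂ = 146/913 = 0.15991 and z = 1.282 (z² = 1.643524).
Denominator 1 + z²/n = 1 + 1.643524/913 = 1.001800.
Adjusted center: (0.15991 + z²/(2n))/1.001800 = 0.16052.
Radicand: p̂(1−p̂)/n + z²/(4n²) = 0.000147142 + 0.000000493 = 0.000147635.
Half-width = z·√(radicand)/denom = 1.282·0.012151/1.001800 = 0.01555.
Interval: 0.16052 ± 0.01555 → (0.1450, 0.1761).

(0.1450, 0.1761)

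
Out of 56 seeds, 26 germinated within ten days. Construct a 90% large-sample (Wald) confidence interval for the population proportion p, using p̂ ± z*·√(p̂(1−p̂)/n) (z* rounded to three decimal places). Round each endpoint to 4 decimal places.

(0.3547, 0.5739)

The sample proportion is 26/56 = 0.46429.
SE = √(p̂(1−p̂)/n) = √(0.248724/56) = 0.066645.
The 90% critical value is z* = 1.645.
Margin of error: 1.645 × 0.066645 = 0.10963.
So the interval runs from 0.3547 to 0.5739.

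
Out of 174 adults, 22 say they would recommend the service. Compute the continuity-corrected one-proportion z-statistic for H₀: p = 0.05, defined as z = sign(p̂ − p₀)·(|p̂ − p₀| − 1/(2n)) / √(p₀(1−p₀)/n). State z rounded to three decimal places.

p̂ = 22/174 = 0.12644. p̂ − p₀ = 0.076437.
1/(2n) = 0.002874.
Corrected numerator: |0.076437| − 0.002874 = 0.073563.
Under H₀, SE = √(p₀(1−p₀)/n) = √(0.05·0.95/174) = √0.000272989 = 0.016522.
z = (+)0.073563/0.016522 = 4.452.

z = 4.452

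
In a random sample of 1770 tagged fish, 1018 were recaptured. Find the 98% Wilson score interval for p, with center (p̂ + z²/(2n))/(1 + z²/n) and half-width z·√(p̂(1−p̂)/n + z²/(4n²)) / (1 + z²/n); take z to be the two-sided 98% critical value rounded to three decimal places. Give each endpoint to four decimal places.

Here p̂ = 1018/1770 = 0.57514 and z = 2.326 (z² = 5.410276).
1 + z²/n = 1.003057.
Center = (0.57514 + 0.001528)/1.003057 = 0.57491.
Radicand: p̂(1−p̂)/n + z²/(4n²) = 0.000138053 + 0.000000432 = 0.000138485.
Half-width = z·√(radicand)/denom = 2.326·0.011768/1.003057 = 0.02729.
So the interval runs from 0.5476 to 0.6022.

(0.5476, 0.6022)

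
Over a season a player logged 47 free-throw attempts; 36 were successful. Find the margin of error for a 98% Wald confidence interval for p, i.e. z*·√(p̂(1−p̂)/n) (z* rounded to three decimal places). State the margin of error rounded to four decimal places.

The sample proportion is 36/47 = 0.76596.
Standard error of p̂: √(0.179267/47) = √0.003814184 = 0.061759.
z* = 2.326 at the 98% level.
Margin of error = z*·SE = 2.326 × 0.061759 = 0.1437.

ME = 0.1437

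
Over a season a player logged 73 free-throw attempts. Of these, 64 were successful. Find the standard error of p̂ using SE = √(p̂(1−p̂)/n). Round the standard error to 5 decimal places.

SE = 0.03848

p̂ = 64/73 = 0.87671.
p̂(1−p̂) = 0.108090.
SE = √(0.108090/73) = √0.001480685 = 0.03848.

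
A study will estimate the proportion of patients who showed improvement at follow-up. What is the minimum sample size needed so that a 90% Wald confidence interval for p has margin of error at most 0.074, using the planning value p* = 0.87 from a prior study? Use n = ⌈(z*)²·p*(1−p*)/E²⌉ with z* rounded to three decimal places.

For 90% confidence, z* = 1.645.
p*(1−p*) = 0.87·0.13 = 0.1131.
Required n before rounding: 2.706025 × 0.1131 / 0.074² = 55.890.
⌈55.890⌉ = 56.

n = 56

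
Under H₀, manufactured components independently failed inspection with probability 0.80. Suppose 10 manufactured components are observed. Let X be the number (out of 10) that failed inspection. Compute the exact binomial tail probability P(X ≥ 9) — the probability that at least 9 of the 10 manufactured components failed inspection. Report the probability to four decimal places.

X is binomial with n = 10 and p = 0.80.
P(X ≥ 9) = C(10,9)·0.80^9·0.20^1 + C(10,10)·0.80^10·0.20^0.
= 0.268435 + 0.107374 = 0.3758.

P = 0.3758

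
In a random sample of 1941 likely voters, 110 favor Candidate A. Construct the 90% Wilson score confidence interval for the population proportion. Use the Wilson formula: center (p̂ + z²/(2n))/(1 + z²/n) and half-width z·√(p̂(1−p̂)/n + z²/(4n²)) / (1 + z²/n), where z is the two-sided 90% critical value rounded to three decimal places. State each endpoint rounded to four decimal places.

Here p̂ = 110/1941 = 0.05667 and z = 1.645 (z² = 2.706025).
Denominator 1 + z²/n = 1 + 2.706025/1941 = 1.001394.
Center = (0.05667 + 0.000697)/1.001394 = 0.05729.
Radicand: p̂(1−p̂)/n + z²/(4n²) = 0.000027543 + 0.000000180 = 0.000027723.
Half-width = z·√(radicand)/denom = 1.645·0.005265/1.001394 = 0.00865.
So the interval runs from 0.0486 to 0.0659.

(0.0486, 0.0659)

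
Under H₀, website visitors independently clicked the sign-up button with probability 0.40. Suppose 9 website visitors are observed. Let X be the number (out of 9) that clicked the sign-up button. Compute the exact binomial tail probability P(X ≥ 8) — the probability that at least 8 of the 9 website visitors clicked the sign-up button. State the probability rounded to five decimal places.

X ~ Binomial(n=9, p=0.40).
P(X ≥ 8) = C(9,8)·0.40^8·0.60^1 + C(9,9)·0.40^9·0.60^0.
= 0.003539 + 0.000262 = 0.00380.

P = 0.00380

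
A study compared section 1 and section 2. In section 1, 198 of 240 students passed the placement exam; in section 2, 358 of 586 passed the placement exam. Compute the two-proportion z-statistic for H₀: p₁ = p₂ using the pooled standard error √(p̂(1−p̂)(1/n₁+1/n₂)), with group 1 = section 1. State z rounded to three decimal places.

z = 5.955

p̂₁ = 198/240 = 0.82500, p̂₂ = 358/586 = 0.61092.
Pooling: p̂ = 556/826 = 0.67312.
Pooled SE = √[0.2200283·0.00587315] ≈ 0.035948.
z = (p̂₁ − p̂₂)/SE = (0.82500 − 0.61092)/0.035948 = 0.21408/0.035948 = 5.955.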